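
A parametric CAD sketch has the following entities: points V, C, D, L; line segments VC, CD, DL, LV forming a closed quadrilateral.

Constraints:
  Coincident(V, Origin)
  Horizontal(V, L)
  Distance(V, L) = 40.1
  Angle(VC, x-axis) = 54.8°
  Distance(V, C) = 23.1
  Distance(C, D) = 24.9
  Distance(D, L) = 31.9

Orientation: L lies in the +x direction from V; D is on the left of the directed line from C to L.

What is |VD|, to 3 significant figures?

46.9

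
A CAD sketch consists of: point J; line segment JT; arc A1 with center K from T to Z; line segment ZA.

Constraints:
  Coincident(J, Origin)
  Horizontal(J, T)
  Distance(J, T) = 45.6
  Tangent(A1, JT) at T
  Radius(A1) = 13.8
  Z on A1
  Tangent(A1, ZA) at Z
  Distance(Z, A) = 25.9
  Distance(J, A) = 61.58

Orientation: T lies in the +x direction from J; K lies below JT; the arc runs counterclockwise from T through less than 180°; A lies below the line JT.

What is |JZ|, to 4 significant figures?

38.46

J is at the origin; JT is horizontal with |JT| = 45.6 and T on the +x side, so T = (45.60, 0.000). The tangent condition forces KT to be normal to JT, so K = T + (0, -13.8) = (45.60, -13.80). Since KZ ⟂ ZA (tangency), |KA| = √(13.8² + 25.9²) = 29.35 regardless of where Z sits on A1. So A lies on both circle(J, 61.58) and circle(K, 29.35); the below-JT intersection is A = (43.98, -43.10). Z is the foot of the tangent from A: Z = (33.08, -19.61).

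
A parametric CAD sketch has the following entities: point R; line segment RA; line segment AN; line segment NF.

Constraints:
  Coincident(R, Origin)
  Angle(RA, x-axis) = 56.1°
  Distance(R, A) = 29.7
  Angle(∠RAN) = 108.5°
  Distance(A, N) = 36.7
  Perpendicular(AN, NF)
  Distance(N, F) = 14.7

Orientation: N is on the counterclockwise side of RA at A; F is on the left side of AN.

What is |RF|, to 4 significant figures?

48.05

R is at the origin; RA runs at 56.1° with length 29.7, so A = 29.7·(cos 56.1°, sin 56.1°) = (16.57, 24.65). ∠RAN = 108.5°, so AN runs at 56.1° + (180° − 108.5°) = 127.6° from the x-axis; with |AN| = 36.7, N = A + 36.7·(cos 127.6°, sin 127.6°) = (-5.827, 53.73). AN ⟂ NF; with |NF| = 14.7 on the left of AN, F = N + 14.7·(-0.7923, -0.6101) = (-17.47, 44.76). Then |RF| = |F − R| = 48.05.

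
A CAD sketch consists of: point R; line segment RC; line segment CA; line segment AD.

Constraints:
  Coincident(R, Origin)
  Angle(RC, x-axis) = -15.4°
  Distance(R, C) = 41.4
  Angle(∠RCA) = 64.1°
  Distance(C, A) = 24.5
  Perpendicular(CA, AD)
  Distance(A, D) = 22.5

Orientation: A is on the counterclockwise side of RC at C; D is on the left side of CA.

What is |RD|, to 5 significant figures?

16.078

R is at the origin; RC runs at -15.4° with length 41.4, so C = 41.4·(cos -15.4°, sin -15.4°) = (39.914, -10.994). ∠RCA = 64.1°, so CA runs at -15.4° + (180° − 64.1°) = 100.50° from the x-axis; with |CA| = 24.5, A = C + 24.5·(cos 100.50°, sin 100.50°) = (35.449, 13.096). The perpendicularity gives AD at right angles to CA; with |AD| = 22.5 on the left of CA, D = A + 22.5·(-0.98325, -0.18224) = (13.326, 8.9954). Then |RD| = |D − R| = 16.078.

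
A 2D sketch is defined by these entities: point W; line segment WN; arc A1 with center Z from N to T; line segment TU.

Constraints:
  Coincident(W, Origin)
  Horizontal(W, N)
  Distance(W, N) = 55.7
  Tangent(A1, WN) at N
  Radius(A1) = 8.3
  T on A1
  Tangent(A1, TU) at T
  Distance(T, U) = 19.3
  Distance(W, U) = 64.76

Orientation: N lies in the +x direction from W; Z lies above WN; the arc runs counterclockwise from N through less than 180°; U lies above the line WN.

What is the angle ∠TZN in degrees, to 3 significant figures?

108°

Checks: ∠(ZN, NW) = 90.00° ✓; |ZT| = 8.300 ✓; ∠(ZT, TU) = 90.00° ✓; |TU| = 19.30 ✓; |WU| = 64.76 ✓.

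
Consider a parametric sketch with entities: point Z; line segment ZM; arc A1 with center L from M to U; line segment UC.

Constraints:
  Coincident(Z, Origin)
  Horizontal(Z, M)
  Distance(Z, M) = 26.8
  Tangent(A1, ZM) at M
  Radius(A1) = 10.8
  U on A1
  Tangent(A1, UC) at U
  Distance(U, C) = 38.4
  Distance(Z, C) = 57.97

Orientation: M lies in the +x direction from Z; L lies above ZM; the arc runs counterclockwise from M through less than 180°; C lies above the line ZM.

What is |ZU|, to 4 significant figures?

39.61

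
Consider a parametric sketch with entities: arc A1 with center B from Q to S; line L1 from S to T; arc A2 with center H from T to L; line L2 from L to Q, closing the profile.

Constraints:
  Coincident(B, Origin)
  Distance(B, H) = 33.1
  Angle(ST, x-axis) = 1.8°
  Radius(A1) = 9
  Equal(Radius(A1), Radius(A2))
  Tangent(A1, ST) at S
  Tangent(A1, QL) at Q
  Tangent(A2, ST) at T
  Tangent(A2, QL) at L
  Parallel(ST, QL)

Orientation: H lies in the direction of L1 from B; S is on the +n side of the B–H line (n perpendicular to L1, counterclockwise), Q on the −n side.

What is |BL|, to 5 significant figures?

34.302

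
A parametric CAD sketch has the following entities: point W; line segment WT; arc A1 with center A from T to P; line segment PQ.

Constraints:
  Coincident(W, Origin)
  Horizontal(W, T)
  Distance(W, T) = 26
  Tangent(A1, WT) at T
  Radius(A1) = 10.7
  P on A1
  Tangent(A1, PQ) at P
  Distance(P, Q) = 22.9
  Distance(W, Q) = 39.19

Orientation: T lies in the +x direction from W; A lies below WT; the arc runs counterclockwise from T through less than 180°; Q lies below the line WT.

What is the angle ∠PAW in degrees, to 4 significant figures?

29.34°

W is at the origin; WT is horizontal with |WT| = 26.0 and T on the +x side, so T = (26.00, 0.000). Tangency of A1 to WT means the radius AT is perpendicular to WT, so A = T + (0, -10.7) = (26.00, -10.70). Since AP ⟂ PQ (tangency), |AQ| = √(10.7² + 22.9²) = 25.28 regardless of where P sits on A1. So Q lies on both circle(W, 39.19) and circle(A, 25.28); the below-WT intersection is Q = (18.16, -34.73). P is the foot of the tangent from Q: P = (15.38, -12.00).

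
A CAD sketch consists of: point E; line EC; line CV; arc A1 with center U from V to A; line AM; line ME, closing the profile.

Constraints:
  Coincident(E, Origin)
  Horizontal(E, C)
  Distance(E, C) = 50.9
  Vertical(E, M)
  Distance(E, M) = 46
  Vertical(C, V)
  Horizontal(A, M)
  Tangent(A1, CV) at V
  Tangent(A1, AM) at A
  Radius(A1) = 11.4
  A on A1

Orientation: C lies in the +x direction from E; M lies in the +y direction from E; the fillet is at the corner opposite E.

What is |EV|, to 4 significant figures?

61.55

The virtual corner opposite E is at (50.90, 46.00). Since A1 is tangent to CV there, UV ⟂ CV and tangency of A1 to AM means the radius UA is perpendicular to AM, with radius 11.4, so the center U sits 11.4 in from both sides at U = (39.50, 34.60). That places the tangent points at V = (50.90, 34.60) on CV and A = (39.50, 46.00) on AM. Then |EV| = |V − E| = 61.55.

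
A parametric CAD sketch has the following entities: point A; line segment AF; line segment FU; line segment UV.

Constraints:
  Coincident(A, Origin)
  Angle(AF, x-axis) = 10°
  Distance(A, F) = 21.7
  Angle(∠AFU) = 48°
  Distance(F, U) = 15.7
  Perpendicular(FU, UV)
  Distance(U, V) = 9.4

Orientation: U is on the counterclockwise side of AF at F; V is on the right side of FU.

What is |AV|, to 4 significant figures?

25.55

A is at the origin; AF runs at 10.0° with length 21.7, so F = 21.7·(cos 10.0°, sin 10.0°) = (21.37, 3.768). ∠AFU = 48.0°, so FU runs at 10.0° + (180° − 48.0°) = 142.0° from the x-axis; with |FU| = 15.7, U = F + 15.7·(cos 142.0°, sin 142.0°) = (8.999, 13.43). FU is perpendicular to UV; with |UV| = 9.4 on the right of FU, V = U + 9.4·(0.6157, 0.7880) = (14.79, 20.84). Then |AV| = |V − A| = 25.55.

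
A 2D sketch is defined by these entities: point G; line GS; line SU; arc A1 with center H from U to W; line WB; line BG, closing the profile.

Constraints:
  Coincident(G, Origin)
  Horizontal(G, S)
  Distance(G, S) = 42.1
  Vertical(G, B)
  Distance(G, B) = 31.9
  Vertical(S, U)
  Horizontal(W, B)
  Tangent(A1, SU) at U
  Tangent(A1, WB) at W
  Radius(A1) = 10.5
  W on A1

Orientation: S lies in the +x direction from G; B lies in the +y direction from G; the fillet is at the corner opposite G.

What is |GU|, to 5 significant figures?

47.227

The virtual corner opposite G is at (42.100, 31.900). Since A1 is tangent to SU there, HU ⟂ SU and the tangent condition forces HW to be normal to WB, with radius 10.5, so the center H sits 10.5 in from both sides at H = (31.600, 21.400). That places the tangent points at U = (42.100, 21.400) on SU and W = (31.600, 31.900) on WB. Then |GU| = |U − G| = 47.227.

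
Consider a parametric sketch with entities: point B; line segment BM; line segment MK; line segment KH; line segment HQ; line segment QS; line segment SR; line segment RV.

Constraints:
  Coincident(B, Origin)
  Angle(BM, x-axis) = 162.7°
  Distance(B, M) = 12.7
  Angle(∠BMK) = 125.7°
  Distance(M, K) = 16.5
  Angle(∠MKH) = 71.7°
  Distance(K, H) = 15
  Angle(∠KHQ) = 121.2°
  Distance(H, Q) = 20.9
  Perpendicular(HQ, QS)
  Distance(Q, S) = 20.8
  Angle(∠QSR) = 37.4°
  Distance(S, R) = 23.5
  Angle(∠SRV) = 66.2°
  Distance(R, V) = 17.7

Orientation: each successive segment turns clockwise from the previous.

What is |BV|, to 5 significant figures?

11.783

∠QSR = 37.4° gives SR at 68.700° from the x-axis; with |SR| = 23.5, R = (-0.71208, 12.690). ∠SRV = 66.2° gives RV at -45.100° from the x-axis; with |RV| = 17.7, V = (11.782, 0.15224). Then |BV| = |V − B| = 11.783.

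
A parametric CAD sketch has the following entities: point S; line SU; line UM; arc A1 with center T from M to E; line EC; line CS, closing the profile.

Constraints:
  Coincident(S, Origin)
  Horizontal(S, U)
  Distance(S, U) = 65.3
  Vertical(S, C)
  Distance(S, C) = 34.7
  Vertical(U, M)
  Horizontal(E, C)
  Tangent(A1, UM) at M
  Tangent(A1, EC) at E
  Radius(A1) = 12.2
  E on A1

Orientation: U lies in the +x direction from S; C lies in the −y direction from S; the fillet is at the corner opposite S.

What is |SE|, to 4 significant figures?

63.43

S is at the origin; S and U share the same y with |SU| = 65.3 and U on the +x side, so U = (65.30, 0.000). SC is vertical with |SC| = 34.7 and C on the −y side, so C = (0.000, -34.70). The virtual corner opposite S is at (65.30, -34.70). A1 meets UM tangentially, so TM is at right angles to UM and since A1 is tangent to EC there, TE ⟂ EC, with radius 12.2, so the center T sits 12.2 in from both sides at T = (53.10, -22.50). That places the tangent points at M = (65.30, -22.50) on UM and E = (53.10, -34.70) on EC. Then |SE| = |E − S| = 63.43.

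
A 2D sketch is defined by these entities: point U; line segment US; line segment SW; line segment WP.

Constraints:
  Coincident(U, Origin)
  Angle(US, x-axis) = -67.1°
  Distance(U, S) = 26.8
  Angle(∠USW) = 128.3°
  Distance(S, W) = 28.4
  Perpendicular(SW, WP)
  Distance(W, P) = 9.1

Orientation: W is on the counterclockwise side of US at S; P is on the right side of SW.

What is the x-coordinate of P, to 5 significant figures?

35.392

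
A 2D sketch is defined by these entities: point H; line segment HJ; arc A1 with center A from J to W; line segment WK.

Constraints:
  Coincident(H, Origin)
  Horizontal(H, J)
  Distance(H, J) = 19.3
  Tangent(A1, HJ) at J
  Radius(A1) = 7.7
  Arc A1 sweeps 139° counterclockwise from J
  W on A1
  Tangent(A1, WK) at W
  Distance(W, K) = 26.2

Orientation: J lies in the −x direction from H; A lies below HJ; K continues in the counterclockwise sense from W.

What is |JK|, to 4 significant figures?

34.05

H is at the origin; HJ is horizontal with |HJ| = 19.3 and J on the −x side, so J = (-19.30, 0.000). Tangency of A1 to HJ means the radius AJ is perpendicular to HJ, so A = J + (0, -7.7) = (-19.30, -7.700). On A1, J sits at bearing 90° from A; a 139° counterclockwise sweep puts W at bearing 229°, so W = A + 7.7·(cos 229°, sin 229°) = (-24.35, -13.51). Tangency of A1 to WK means the radius AW is perpendicular to WK, so WK runs along (−sin 229°, cos 229°); with |WK| = 26.2, K = (-4.578, -30.70). Then |JK| = |K − J| = 34.05.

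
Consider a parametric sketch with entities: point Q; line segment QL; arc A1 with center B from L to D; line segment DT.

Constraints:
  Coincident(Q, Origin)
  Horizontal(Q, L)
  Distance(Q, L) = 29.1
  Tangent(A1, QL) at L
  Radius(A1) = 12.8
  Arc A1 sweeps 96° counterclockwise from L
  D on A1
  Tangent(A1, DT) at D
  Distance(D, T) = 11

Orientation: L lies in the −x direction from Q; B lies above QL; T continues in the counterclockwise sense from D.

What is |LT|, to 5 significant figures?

27.622

Q is at the origin; Q and L share the same y with |QL| = 29.1 and L on the −x side, so L = (-29.100, 0.0000). A1 meets QL tangentially, so BL is at right angles to QL, so B = L + (0, 12.8) = (-29.100, 12.800). On A1, L sits at bearing -90° from B; a 96° counterclockwise sweep puts D at bearing 6°, so D = B + 12.8·(cos 6°, sin 6°) = (-16.370, 14.138). Tangency of A1 to DT means the radius BD is perpendicular to DT, so DT runs along (−sin 6°, cos 6°); with |DT| = 11.0, T = (-17.520, 25.078). Then |LT| = |T − L| = 27.622.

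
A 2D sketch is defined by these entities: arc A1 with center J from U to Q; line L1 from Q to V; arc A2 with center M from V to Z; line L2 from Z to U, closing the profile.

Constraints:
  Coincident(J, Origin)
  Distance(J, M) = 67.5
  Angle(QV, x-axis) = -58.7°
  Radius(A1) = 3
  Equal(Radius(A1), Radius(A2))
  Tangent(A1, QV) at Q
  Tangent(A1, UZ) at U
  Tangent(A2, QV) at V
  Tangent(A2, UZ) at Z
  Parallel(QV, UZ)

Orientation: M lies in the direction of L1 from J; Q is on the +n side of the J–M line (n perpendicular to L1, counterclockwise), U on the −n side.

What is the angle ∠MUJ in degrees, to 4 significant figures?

87.46°

The slot axis is L1's direction at -58.7°, so u = (cos -58.7°, sin -58.7°) = (0.5195, -0.8545) and n = (−sin -58.7°, cos -58.7°) = (0.8545, 0.5195). J is at the origin and M lies 67.5 along u from J, so M = 67.5·u = (35.07, -57.68). Tangency of A1 to both parallel lines with radius 3.0 puts Q and U at J ± 3.0·n: Q = (2.563, 1.559), U = (-2.563, -1.559). Then cos ∠MUJ = UM·UJ / (|UM||UJ|), giving 87.46°.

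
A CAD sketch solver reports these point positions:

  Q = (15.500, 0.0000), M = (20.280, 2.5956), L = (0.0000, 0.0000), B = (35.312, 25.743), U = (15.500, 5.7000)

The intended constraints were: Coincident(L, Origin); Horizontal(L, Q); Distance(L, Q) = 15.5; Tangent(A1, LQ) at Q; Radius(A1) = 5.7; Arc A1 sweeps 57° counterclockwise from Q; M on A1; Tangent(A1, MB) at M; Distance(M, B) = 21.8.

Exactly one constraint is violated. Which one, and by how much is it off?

Distance(M, B) = 21.8 — off by 5.80.

L = (0.00, 0.00) ✓; L.y = 0.00, Q.y = 0.00 ✓; |LQ| = 15.50 ✓; ∠(UQ, QL) = 90.00° ✓; |UQ| = 5.700 ✓; bearing(U→M) − bearing(U→Q) = 57.00° ✓; |UM| = 5.700 ✓; ∠(UM, MB) = 90.00° ✓; |MB| = 27.60 ✗.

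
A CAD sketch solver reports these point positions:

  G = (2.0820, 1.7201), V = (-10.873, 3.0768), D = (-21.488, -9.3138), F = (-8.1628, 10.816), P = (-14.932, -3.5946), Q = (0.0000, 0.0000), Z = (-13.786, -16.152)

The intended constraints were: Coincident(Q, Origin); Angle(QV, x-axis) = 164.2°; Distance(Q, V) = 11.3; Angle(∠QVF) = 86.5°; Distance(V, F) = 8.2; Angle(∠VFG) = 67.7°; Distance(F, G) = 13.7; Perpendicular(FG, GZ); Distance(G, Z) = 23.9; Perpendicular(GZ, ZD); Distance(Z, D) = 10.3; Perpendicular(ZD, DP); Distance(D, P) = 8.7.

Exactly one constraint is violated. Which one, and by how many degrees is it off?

Perpendicular(ZD, DP) — off by 7.30°.

Q = (0.00, 0.00) ✓; QV at 164.2° ✓; |QV| = 11.30 ✓; ∠QVF = 86.50° ✓; |VF| = 8.200 ✓; ∠VFG = 67.70° ✓; |FG| = 13.70 ✓; ∠(FG, GZ) = 90.00° ✓; |GZ| = 23.90 ✓; ∠(GZ, ZD) = 90.00° ✓; |ZD| = 10.30 ✓; ∠(ZD, DP) = 97.30° ✗; |DP| = 8.700 ✓.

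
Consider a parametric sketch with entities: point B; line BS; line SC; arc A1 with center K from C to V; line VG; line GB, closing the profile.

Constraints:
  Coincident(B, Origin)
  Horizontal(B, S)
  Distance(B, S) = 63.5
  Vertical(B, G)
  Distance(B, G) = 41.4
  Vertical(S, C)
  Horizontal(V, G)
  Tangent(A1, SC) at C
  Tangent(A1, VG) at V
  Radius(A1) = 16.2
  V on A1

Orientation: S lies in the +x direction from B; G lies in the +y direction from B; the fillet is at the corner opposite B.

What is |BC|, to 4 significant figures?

68.32

B is at the origin; B and S share the same y with |BS| = 63.5 and S on the +x side, so S = (63.50, 0.000). BG is vertical with |BG| = 41.4 and G on the +y side, so G = (0.000, 41.40). The virtual corner opposite B is at (63.50, 41.40). A1 meets SC tangentially, so KC is at right angles to SC and the tangent condition forces KV to be normal to VG, with radius 16.2, so the center K sits 16.2 in from both sides at K = (47.30, 25.20). That places the tangent points at C = (63.50, 25.20) on SC and V = (47.30, 41.40) on VG. Then |BC| = |C − B| = 68.32.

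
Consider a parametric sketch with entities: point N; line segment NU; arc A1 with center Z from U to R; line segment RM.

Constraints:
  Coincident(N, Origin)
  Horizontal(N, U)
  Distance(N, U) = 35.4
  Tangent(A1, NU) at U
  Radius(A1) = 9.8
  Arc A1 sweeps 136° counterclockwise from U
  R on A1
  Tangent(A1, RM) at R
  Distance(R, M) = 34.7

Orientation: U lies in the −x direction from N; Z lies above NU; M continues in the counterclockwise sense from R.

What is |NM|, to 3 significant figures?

67.4

N is at the origin; NU is horizontal with |NU| = 35.4 and U on the −x side, so U = (-35.4, 0.00). Since A1 is tangent to NU there, ZU ⟂ NU, so Z = U + (0, 9.8) = (-35.4, 9.80). On A1, U sits at bearing -90° from Z; a 136° counterclockwise sweep puts R at bearing 46°, so R = Z + 9.8·(cos 46°, sin 46°) = (-28.6, 16.8). A1 meets RM tangentially, so ZR is at right angles to RM, so RM runs along (−sin 46°, cos 46°); with |RM| = 34.7, M = (-53.6, 41.0). Then |NM| = |M − N| = 67.4.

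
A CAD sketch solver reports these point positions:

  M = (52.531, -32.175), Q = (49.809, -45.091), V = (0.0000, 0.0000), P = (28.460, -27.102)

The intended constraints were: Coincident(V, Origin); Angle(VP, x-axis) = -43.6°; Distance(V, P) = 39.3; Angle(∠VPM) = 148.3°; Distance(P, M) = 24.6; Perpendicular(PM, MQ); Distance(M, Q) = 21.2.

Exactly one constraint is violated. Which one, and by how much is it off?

Distance(M, Q) = 21.2 — off by 8.00.

V = (0.00, 0.00) ✓; VP at -43.60° ✓; |VP| = 39.30 ✓; ∠VPM = 148.3° ✓; |PM| = 24.60 ✓; ∠(PM, MQ) = 90.00° ✓; |MQ| = 13.20 ✗.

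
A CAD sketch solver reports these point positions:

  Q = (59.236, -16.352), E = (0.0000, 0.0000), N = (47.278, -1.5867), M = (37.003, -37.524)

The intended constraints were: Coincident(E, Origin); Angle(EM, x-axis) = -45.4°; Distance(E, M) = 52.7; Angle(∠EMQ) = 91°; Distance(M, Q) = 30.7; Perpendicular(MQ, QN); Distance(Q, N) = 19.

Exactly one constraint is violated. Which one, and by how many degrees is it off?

Perpendicular(MQ, QN) — off by 4.60°.

E = (0.00, 0.00) ✓; EM at -45.40° ✓; |EM| = 52.70 ✓; ∠EMQ = 91.00° ✓; |MQ| = 30.70 ✓; ∠(MQ, QN) = 85.40° ✗; |QN| = 19.00 ✓.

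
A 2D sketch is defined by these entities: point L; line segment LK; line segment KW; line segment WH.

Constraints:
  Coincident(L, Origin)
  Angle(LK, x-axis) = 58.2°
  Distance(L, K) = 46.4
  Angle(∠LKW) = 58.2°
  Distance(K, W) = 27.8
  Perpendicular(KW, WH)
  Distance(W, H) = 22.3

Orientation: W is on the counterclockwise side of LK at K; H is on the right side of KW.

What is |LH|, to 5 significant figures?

61.826

L is at the origin; LK runs at 58.2° with length 46.4, so K = 46.4·(cos 58.2°, sin 58.2°) = (24.451, 39.435). ∠LKW = 58.2°, so KW runs at 58.2° + (180° − 58.2°) = 180.00° from the x-axis; with |KW| = 27.8, W = K + 27.8·(cos 180.00°, sin 180.00°) = (-3.3493, 39.435). KW is perpendicular to WH; with |WH| = 22.3 on the right of KW, H = W + 22.3·(1.2246e-16, 1.0000) = (-3.3493, 61.735). Then |LH| = |H − L| = 61.826.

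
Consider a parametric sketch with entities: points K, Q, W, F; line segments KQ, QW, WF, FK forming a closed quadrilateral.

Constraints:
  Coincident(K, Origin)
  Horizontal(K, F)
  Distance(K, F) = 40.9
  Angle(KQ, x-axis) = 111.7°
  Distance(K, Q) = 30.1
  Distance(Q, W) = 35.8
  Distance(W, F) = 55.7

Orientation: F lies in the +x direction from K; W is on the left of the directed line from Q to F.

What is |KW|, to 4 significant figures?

53.02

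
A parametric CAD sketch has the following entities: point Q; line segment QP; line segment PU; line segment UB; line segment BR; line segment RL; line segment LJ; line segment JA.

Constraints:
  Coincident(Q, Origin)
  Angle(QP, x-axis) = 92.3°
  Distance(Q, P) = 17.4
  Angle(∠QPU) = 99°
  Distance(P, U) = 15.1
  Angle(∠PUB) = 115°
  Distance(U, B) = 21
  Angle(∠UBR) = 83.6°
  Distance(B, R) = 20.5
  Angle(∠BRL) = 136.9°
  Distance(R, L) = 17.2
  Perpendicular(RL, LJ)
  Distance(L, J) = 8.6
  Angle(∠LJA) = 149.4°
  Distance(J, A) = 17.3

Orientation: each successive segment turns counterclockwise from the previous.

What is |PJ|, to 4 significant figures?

13.02

Q is at the origin; QP runs at 92.3° with length 17.4, so P = (-0.6983, 17.39). ∠QPU = 99.0° gives PU at 173.3° from the x-axis; with |PU| = 15.1, U = (-15.70, 19.15). ∠PUB = 115.0° gives UB at -121.7° from the x-axis; with |UB| = 21.0, B = (-26.73, 1.281). ∠UBR = 83.6° gives BR at -25.30° from the x-axis; with |BR| = 20.5, R = (-8.196, -7.480). ∠BRL = 136.9° gives RL at 17.80° from the x-axis; with |RL| = 17.2, L = (8.180, -2.222). The perpendicularity gives LJ at right angles to RL, so LJ runs at 107.8°; with |LJ| = 8.6, J = (5.551, 5.966). Then |PJ| = |J − P| = 13.02.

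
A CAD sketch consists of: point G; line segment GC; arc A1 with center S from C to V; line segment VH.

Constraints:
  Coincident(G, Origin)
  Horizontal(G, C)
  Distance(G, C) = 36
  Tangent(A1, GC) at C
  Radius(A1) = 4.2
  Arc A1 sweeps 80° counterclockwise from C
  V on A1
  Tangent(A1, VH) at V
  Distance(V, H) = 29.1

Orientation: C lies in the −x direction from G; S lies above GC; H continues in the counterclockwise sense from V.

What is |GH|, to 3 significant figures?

41.8

G is at the origin; G and C share the same y with |GC| = 36.0 and C on the −x side, so C = (-36.0, 0.00). Tangency of A1 to GC means the radius SC is perpendicular to GC, so S = C + (0, 4.2) = (-36.0, 4.20). On A1, C sits at bearing -90° from S; an 80° counterclockwise sweep puts V at bearing -10°, so V = S + 4.2·(cos -10°, sin -10°) = (-31.9, 3.47). A1 meets VH tangentially, so SV is at right angles to VH, so VH runs along (−sin -10°, cos -10°); with |VH| = 29.1, H = (-26.8, 32.1). Then |GH| = |H − G| = 41.8.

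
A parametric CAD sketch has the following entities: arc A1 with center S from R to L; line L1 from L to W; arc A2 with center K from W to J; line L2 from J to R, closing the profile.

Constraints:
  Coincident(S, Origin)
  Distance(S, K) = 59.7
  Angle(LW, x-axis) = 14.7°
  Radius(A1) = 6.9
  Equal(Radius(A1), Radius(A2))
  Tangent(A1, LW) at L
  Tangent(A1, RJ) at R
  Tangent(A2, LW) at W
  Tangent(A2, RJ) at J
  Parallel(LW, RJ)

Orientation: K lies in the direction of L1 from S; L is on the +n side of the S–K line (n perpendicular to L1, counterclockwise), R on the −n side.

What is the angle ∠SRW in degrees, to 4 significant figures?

76.98°

The slot axis is L1's direction at 14.7°, so u = (cos 14.7°, sin 14.7°) = (0.9673, 0.2538) and n = (−sin 14.7°, cos 14.7°) = (-0.2538, 0.9673). S is at the origin and K lies 59.7 along u from S, so K = 59.7·u = (57.75, 15.15). Tangency of A1 to both parallel lines with radius 6.9 puts L and R at S ± 6.9·n: L = (-1.751, 6.674), R = (1.751, -6.674). Equal radii place W and J the same way about K: W = K + 6.9·n = (55.99, 21.82), J = K − 6.9·n = (59.50, 8.475). Then cos ∠SRW = RS·RW / (|RS||RW|), giving 76.98°.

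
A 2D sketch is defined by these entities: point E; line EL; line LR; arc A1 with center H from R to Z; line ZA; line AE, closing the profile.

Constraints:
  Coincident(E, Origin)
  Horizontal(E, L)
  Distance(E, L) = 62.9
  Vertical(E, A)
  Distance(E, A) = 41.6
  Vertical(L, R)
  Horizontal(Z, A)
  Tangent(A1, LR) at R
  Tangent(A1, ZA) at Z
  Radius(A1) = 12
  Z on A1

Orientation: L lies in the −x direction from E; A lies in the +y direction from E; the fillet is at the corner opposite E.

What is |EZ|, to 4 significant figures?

65.74

The virtual corner opposite E is at (-62.90, 41.60). A1 meets LR tangentially, so HR is at right angles to LR and A1 meets ZA tangentially, so HZ is at right angles to ZA, with radius 12.0, so the center H sits 12.0 in from both sides at H = (-50.90, 29.60). That places the tangent points at R = (-62.90, 29.60) on LR and Z = (-50.90, 41.60) on ZA. Then |EZ| = |Z − E| = 65.74.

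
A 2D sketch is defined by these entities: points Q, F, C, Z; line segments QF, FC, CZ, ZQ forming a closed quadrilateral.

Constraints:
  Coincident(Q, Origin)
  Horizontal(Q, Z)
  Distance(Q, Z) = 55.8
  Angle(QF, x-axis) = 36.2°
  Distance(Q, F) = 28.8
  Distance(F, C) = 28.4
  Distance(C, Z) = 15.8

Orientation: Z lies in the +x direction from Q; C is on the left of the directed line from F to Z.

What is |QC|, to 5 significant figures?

53.785

Q is at the origin; Q and Z share the same y with |QZ| = 55.8 and Z in +x, so Z = (55.8, 0). QF runs at 36.2° with |QF| = 28.8, so F = (23.240, 17.009). C is determined by |FC| = 28.4 and |CZ| = 15.8 together: it lies at the intersection of circle(F, 28.4) and circle(Z, 15.8). With |FZ| = 36.735, the foot of the radical line on FZ is 25.948 from F and the perpendicular offset is √(28.4² − 25.948²) = 11.545. Taking the left-of-FZ solution: C = (51.584, 15.227).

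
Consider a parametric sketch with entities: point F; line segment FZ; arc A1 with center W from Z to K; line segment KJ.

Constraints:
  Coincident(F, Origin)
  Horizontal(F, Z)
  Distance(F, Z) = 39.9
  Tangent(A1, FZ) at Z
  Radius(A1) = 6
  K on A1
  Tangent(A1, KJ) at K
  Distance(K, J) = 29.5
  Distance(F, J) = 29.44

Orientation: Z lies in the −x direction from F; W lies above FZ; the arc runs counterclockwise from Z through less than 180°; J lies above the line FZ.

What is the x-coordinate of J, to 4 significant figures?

-16.21

F is at the origin; FZ is horizontal with |FZ| = 39.9 and Z on the −x side, so Z = (-39.90, 0.000). A1 meets FZ tangentially, so WZ is at right angles to FZ, so W = Z + (0, 6) = (-39.90, 6.000). Since WK ⟂ KJ (tangency), |WJ| = √(6.0² + 29.5²) = 30.10 regardless of where K sits on A1. So J lies on both circle(F, 29.44) and circle(W, 30.10); the above-FZ intersection is J = (-16.21, 24.58). K is the foot of the tangent from J: K = (-35.33, 2.111).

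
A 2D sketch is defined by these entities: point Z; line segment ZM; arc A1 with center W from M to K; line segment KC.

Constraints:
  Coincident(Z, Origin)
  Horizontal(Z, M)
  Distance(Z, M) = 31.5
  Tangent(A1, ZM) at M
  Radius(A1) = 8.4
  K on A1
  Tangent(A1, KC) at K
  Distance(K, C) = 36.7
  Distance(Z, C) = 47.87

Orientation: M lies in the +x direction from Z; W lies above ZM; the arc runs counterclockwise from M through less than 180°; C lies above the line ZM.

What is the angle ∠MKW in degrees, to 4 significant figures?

28.88°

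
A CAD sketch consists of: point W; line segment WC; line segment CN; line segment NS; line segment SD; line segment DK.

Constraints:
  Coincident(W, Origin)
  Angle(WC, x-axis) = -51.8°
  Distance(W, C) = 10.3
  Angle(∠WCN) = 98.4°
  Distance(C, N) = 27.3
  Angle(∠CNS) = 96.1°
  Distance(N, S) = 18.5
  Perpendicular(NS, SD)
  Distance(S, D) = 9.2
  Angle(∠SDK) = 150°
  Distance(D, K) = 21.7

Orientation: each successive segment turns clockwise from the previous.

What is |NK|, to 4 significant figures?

29.02

W is at the origin; WC runs at -51.8° with length 10.3, so C = (6.370, -8.094). ∠WCN = 98.4° gives CN at -133.4° from the x-axis; with |CN| = 27.3, N = (-12.39, -27.93). ∠CNS = 96.1° gives NS at 142.7° from the x-axis; with |NS| = 18.5, S = (-27.10, -16.72). NS ⟂ SD, so SD runs at 52.70°; with |SD| = 9.2, D = (-21.53, -9.401). ∠SDK = 150.0° gives DK at 22.70° from the x-axis; with |DK| = 21.7, K = (-1.510, -1.027). Then |NK| = |K − N| = 29.02.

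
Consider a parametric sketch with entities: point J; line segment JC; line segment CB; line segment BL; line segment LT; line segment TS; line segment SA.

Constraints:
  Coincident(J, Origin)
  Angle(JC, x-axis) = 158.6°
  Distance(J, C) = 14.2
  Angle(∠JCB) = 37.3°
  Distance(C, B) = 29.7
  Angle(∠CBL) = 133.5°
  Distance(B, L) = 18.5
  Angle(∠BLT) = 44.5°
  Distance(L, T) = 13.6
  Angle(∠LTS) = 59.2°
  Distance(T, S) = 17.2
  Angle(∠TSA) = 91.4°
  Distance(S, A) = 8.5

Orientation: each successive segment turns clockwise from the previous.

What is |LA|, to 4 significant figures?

10.92

J is at the origin; JC runs at 158.6° with length 14.2, so C = (-13.22, 5.181). ∠JCB = 37.3° gives CB at 15.90° from the x-axis; with |CB| = 29.7, B = (15.34, 13.32). ∠CBL = 133.5° gives BL at -30.60° from the x-axis; with |BL| = 18.5, L = (31.27, 3.901). ∠BLT = 44.5° gives LT at -166.1° from the x-axis; with |LT| = 13.6, T = (18.06, 0.6335). ∠LTS = 59.2° gives TS at 73.10° from the x-axis; with |TS| = 17.2, S = (23.06, 17.09). ∠TSA = 91.4° gives SA at -15.50° from the x-axis; with |SA| = 8.5, A = (31.26, 14.82). Then |LA| = |A − L| = 10.92.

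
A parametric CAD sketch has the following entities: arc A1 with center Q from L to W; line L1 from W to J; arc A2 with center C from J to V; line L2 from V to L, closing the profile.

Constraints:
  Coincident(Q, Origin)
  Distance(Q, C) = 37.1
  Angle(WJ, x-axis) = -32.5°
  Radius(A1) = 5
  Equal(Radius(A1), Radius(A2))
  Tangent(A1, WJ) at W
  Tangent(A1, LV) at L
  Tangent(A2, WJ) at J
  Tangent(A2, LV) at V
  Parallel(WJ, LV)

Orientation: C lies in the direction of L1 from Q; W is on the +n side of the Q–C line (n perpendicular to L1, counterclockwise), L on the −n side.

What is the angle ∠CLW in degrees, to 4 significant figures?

82.32°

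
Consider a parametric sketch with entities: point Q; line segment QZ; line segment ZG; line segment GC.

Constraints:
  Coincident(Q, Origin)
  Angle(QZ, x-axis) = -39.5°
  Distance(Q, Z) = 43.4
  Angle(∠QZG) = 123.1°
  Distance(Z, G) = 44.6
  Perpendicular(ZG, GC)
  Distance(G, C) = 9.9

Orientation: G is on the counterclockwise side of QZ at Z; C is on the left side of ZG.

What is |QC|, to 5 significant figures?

73.246

Q is at the origin; QZ runs at -39.5° with length 43.4, so Z = 43.4·(cos -39.5°, sin -39.5°) = (33.489, -27.606). ∠QZG = 123.1°, so ZG runs at -39.5° + (180° − 123.1°) = 17.400° from the x-axis; with |ZG| = 44.6, G = Z + 44.6·(cos 17.400°, sin 17.400°) = (76.048, -14.269). ZG ⟂ GC; with |GC| = 9.9 on the left of ZG, C = G + 9.9·(-0.29904, 0.95424) = (73.087, -4.8216). Then |QC| = |C − Q| = 73.246.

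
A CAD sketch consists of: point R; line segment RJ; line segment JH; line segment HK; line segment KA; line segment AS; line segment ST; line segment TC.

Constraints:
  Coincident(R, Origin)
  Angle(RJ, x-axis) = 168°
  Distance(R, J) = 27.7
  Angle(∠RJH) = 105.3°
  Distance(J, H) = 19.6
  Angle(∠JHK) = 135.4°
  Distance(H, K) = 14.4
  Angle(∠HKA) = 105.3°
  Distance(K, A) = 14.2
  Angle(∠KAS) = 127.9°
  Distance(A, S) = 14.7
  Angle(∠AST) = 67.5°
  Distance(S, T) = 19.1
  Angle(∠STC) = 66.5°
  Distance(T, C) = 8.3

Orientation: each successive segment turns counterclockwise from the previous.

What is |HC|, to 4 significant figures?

11.19

R is at the origin; RJ runs at 168.0° with length 27.7, so J = (-27.09, 5.759). ∠RJH = 105.3° gives JH at -117.3° from the x-axis; with |JH| = 19.6, H = (-36.08, -11.66). ∠JHK = 135.4° gives HK at -72.70° from the x-axis; with |HK| = 14.4, K = (-31.80, -25.41). ∠HKA = 105.3° gives KA at 2.000° from the x-axis; with |KA| = 14.2, A = (-17.61, -24.91). ∠KAS = 127.9° gives AS at 54.10° from the x-axis; with |AS| = 14.7, S = (-8.991, -13.00). ∠AST = 67.5° gives ST at 166.6° from the x-axis; with |ST| = 19.1, T = (-27.57, -8.577). ∠STC = 66.5° gives TC at -79.90° from the x-axis; with |TC| = 8.3, C = (-26.12, -16.75). Then |HC| = |C − H| = 11.19.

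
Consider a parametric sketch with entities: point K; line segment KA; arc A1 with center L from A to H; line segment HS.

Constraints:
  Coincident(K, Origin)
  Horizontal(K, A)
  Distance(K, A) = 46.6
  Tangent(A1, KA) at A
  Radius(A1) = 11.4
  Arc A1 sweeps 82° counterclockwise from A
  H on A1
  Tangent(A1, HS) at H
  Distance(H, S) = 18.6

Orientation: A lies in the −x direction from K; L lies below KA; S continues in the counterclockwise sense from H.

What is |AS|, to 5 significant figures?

31.459

On A1, A sits at bearing 90° from L; an 82° counterclockwise sweep puts H at bearing 172°, so H = L + 11.4·(cos 172°, sin 172°) = (-57.889, -9.8134). The tangent condition forces LH to be normal to HS, so HS runs along (−sin 172°, cos 172°); with |HS| = 18.6, S = (-60.478, -28.232). Then |AS| = |S − A| = 31.459.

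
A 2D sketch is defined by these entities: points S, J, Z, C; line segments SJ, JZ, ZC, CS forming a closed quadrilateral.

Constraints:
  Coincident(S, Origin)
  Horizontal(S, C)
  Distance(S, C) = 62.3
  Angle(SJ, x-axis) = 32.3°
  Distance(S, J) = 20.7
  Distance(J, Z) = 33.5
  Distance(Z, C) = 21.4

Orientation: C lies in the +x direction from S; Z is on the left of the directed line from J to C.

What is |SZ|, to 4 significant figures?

53.36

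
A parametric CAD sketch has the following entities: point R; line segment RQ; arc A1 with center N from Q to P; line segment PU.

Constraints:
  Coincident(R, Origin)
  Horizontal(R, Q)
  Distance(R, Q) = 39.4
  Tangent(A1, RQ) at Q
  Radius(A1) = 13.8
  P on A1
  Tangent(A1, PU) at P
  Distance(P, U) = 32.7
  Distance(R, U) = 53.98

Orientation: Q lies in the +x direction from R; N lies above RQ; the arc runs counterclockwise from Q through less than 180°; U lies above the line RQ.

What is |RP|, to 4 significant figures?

54.60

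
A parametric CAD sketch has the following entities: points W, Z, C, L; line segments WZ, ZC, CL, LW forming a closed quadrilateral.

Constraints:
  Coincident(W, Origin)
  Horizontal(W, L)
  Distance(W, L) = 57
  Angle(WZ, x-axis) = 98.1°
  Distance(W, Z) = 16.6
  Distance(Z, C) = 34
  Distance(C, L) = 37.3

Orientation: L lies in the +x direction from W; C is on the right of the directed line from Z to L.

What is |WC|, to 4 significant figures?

22.40

Checks: W = (0.00, 0.00) ✓; |ZC| = 34.00 ✓; |CL| = 37.30 ✓.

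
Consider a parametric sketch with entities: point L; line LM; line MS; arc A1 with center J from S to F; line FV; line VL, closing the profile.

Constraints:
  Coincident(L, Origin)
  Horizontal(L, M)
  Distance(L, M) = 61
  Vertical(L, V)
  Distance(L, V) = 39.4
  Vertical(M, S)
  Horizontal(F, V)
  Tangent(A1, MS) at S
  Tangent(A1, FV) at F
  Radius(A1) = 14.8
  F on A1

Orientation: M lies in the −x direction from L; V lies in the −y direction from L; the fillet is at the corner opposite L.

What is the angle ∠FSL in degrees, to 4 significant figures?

66.96°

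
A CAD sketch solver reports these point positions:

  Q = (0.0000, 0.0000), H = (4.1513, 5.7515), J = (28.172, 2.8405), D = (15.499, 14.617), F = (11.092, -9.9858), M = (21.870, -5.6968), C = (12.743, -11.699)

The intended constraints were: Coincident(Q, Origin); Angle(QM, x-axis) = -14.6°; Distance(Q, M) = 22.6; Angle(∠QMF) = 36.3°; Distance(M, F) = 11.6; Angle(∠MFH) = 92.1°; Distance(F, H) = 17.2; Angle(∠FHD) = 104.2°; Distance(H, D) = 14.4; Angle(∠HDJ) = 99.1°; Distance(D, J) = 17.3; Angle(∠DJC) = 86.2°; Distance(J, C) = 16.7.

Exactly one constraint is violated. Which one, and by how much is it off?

Distance(J, C) = 16.7 — off by 4.50.

Q = (0.00, 0.00) ✓; QM at -14.60° ✓; |QM| = 22.60 ✓; ∠QMF = 36.30° ✓; |MF| = 11.60 ✓; ∠MFH = 92.10° ✓; |FH| = 17.20 ✓; ∠FHD = 104.2° ✓; |HD| = 14.40 ✓; ∠HDJ = 99.10° ✓; |DJ| = 17.30 ✓; ∠DJC = 86.20° ✓; |JC| = 21.20 ✗.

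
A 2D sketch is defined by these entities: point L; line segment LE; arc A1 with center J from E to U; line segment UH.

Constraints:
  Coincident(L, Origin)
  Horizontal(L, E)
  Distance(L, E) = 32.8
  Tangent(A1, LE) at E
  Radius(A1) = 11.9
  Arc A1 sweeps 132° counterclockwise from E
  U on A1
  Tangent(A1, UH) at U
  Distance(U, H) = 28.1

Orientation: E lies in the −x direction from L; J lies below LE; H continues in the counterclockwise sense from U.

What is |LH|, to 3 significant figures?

46.7

On A1, E sits at bearing 90° from J; a 132° counterclockwise sweep puts U at bearing 222°, so U = J + 11.9·(cos 222°, sin 222°) = (-41.6, -19.9). Tangency of A1 to UH means the radius JU is perpendicular to UH, so UH runs along (−sin 222°, cos 222°); with |UH| = 28.1, H = (-22.8, -40.7). Then |LH| = |H − L| = 46.7.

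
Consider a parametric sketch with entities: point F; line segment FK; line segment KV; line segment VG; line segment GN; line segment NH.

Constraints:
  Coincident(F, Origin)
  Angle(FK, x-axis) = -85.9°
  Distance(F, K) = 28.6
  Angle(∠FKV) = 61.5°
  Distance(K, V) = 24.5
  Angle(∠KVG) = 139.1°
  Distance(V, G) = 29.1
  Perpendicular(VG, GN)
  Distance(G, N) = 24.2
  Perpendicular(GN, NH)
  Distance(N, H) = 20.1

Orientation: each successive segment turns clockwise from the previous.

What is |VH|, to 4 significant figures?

25.82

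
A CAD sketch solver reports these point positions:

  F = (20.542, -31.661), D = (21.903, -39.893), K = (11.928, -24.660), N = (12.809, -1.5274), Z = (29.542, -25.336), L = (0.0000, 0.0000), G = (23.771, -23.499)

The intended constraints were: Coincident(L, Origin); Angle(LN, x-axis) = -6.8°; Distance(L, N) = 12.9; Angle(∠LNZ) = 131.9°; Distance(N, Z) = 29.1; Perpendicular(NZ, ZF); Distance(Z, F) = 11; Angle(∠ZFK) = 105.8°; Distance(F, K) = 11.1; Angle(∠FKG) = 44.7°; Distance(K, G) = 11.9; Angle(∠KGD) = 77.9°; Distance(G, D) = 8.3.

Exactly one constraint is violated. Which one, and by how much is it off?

Distance(G, D) = 8.3 — off by 8.20.

L = (0.00, 0.00) ✓; LN at -6.800° ✓; |LN| = 12.90 ✓; ∠LNZ = 131.9° ✓; |NZ| = 29.10 ✓; ∠(NZ, ZF) = 90.00° ✓; |ZF| = 11.00 ✓; ∠ZFK = 105.8° ✓; |FK| = 11.10 ✓; ∠FKG = 44.70° ✓; |KG| = 11.90 ✓; ∠KGD = 77.90° ✓; |GD| = 16.50 ✗.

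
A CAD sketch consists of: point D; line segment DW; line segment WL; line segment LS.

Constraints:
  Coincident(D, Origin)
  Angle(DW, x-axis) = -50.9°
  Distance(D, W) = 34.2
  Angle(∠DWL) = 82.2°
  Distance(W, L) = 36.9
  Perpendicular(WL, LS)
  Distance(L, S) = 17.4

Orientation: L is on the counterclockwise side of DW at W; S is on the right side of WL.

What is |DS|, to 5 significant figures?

60.586

∠DWL = 82.2°, so WL runs at -50.9° + (180° − 82.2°) = 46.900° from the x-axis; with |WL| = 36.9, L = W + 36.9·(cos 46.900°, sin 46.900°) = (46.782, 0.40220). The perpendicularity gives LS at right angles to WL; with |LS| = 17.4 on the right of WL, S = L + 17.4·(0.73016, -0.68327) = (59.487, -11.487). Then |DS| = |S − D| = 60.586.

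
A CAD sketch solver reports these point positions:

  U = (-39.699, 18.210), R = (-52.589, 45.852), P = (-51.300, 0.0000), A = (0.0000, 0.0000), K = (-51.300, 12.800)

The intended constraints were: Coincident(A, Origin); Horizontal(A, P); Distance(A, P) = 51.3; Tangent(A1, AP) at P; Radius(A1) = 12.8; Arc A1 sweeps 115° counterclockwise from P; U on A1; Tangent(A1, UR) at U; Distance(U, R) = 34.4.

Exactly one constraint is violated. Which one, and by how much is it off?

Distance(U, R) = 34.4 — off by 3.90.

A = (0.00, 0.00) ✓; A.y = 0.00, P.y = 0.00 ✓; |AP| = 51.30 ✓; ∠(KP, PA) = 90.00° ✓; |KP| = 12.80 ✓; bearing(K→U) − bearing(K→P) = 115.0° ✓; |KU| = 12.80 ✓; ∠(KU, UR) = 90.00° ✓; |UR| = 30.50 ✗.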